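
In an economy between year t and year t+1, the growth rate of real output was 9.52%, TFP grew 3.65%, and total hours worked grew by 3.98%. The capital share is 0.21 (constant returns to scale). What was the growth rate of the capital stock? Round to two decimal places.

The capital stock grew 12.98%.

Labor's share = 1 − 0.21 = 0.79.
gY = gA + 0.79×3.98 + 0.21×g.
0.21×g = 9.52 − 3.65 − 3.1442 = 2.7258.
g = 2.7258 / 0.21 = 12.98%.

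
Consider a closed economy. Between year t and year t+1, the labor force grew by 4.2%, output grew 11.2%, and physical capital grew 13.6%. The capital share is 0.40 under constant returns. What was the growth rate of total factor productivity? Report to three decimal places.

3.240%

Labor's share = 1 − 0.4 = 0.6.
Physical capital: 0.4 × 13.6 = 5.44 pp.
The labor force: 0.6 × 4.2 = 2.52 pp.
TFP growth = 11.2 − 7.96 = 3.24%.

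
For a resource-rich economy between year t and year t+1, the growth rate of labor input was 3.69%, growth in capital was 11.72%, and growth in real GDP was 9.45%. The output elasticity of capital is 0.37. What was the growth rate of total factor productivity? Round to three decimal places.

Labor's share = 1 − 0.37 = 0.63.
Capital: 0.37 × 11.72 = 4.3364 pp.
Labor input: 0.63 × 3.69 = 2.3247 pp.
TFP growth = 9.45 − 6.6611 = 2.7889%.

2.789%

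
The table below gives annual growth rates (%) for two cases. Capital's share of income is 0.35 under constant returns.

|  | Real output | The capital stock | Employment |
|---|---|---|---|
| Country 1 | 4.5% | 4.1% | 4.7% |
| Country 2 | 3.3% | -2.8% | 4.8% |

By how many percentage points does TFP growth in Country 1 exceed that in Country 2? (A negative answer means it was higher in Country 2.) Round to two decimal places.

-1.15 percentage points

Labor's share = 1 − 0.35 = 0.65.
Country 1: TFP = 4.5 − 1.435 − 3.055 = 0.01%.
Country 2: TFP = 3.3 + 0.98 − 3.12 = 1.16%.
Difference = 0.01 − (1.16) = -1.15 pp.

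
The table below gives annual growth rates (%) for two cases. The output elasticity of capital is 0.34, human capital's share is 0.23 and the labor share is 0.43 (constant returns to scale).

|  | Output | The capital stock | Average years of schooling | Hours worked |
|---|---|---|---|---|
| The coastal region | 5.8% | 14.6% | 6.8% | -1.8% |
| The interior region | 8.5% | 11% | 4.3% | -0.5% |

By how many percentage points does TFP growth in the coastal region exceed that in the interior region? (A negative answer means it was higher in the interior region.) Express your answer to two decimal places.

Labor's share = 1 − 0.34 − 0.23 = 0.43.
The coastal region: TFP = 5.8 − 4.964 − 1.564 + 0.774 = 0.046%.
The interior region: TFP = 8.5 − 3.74 − 0.989 + 0.215 = 3.986%.
Difference = 0.046 − (3.986) = -3.94 pp.

-3.94 percentage points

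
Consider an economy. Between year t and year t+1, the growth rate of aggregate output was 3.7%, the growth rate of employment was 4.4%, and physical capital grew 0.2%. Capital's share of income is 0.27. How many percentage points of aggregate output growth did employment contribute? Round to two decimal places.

Labor's share = 1 − 0.27 = 0.73.
Contribution = share × growth = 0.73 × 4.4 = 3.212 pp.

3.21 pp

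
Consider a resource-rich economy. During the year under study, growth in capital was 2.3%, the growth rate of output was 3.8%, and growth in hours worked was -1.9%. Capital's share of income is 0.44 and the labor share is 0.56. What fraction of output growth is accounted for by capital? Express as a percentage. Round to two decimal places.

Capital contributed 0.44 × 2.3 = 1.012 pp.
Share of growth = 1.012 / 3.8 × 100 = 26.6316%.

Capital accounted for 26.63% of growth.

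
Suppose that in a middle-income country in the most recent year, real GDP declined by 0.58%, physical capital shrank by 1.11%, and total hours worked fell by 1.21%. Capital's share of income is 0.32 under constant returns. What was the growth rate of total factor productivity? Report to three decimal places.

Total factor productivity growth was 0.598%.

Labor's share = 1 − 0.32 = 0.68.
Physical capital: 0.32 × (-1.11) = -0.3552 pp.
Total hours worked: 0.68 × (-1.21) = -0.8228 pp.
TFP growth = -0.58 + 1.178 = 0.598%.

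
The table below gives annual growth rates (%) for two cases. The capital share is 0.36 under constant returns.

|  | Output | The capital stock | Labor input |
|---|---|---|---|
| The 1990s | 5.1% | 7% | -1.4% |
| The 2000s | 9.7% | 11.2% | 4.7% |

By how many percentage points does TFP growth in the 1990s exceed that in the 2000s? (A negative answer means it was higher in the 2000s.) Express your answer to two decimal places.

Labor's share = 1 − 0.36 = 0.64.
The 1990s: TFP = 5.1 − 2.52 + 0.896 = 3.476%.
The 2000s: TFP = 9.7 − 4.032 − 3.008 = 2.66%.
Difference = 3.476 − (2.66) = 0.816 pp.

0.82 percentage points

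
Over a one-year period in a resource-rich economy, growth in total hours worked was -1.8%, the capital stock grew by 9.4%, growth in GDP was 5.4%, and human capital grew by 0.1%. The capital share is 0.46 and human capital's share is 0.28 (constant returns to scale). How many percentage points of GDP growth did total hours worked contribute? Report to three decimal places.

-0.468

Labor's share = 1 − 0.46 − 0.28 = 0.26.
Contribution = share × growth = 0.26 × (-1.8) = -0.468 pp.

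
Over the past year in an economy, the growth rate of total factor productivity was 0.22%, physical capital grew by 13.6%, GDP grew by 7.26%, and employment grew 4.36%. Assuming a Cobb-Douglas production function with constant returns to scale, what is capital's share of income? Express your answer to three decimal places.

gY = gA + α·gK + (1−α)·gL, so gY − gA − gL = α(gK − gL).
7.26 − 0.22 − 4.36 = α × (13.6 − 4.36).
2.68 = 9.24 α, so α = 0.29004.

Capital's share of income is 0.290.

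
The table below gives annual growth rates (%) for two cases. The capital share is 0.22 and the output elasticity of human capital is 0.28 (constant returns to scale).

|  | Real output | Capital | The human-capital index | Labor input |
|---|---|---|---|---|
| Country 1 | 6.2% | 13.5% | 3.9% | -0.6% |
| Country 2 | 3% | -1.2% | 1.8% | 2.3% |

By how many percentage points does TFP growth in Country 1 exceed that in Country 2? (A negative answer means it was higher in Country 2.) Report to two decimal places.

Labor's share = 1 − 0.22 − 0.28 = 0.5.
Country 1: TFP = 6.2 − 2.97 − 1.092 + 0.3 = 2.438%.
Country 2: TFP = 3 + 0.264 − 0.504 − 1.15 = 1.61%.
Difference = 2.438 − (1.61) = 0.828 pp.

0.83 percentage points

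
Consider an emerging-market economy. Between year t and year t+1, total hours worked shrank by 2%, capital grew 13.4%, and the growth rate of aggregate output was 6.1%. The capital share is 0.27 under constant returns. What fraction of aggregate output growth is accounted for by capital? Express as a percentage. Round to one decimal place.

59.3%

Capital contributed 0.27 × 13.4 = 3.618 pp.
Share of growth = 3.618 / 6.1 × 100 = 59.311%.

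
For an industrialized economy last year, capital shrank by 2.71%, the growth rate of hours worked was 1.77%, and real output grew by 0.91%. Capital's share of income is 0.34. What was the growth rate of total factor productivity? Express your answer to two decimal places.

Labor's share = 1 − 0.34 = 0.66.
Capital: 0.34 × (-2.71) = -0.9214 pp.
Hours worked: 0.66 × 1.77 = 1.1682 pp.
TFP growth = 0.91 − 0.2468 = 0.6632%.

0.66%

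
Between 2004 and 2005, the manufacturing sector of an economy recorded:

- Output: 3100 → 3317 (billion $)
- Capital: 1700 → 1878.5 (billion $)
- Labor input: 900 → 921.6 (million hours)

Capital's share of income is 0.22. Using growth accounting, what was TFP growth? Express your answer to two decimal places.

2.82%

Output growth = (3317 − 3100) / 3100 = 7%.
Capital growth = (1878.5 − 1700) / 1700 = 10.5%.
Labor input growth = (921.6 − 900) / 900 = 2.4%.
Labor's share = 1 − 0.22 = 0.78.
Capital: 0.22 × 10.5 = 2.31 pp.
Labor input: 0.78 × 2.4 = 1.872 pp.
TFP growth = 7 − 4.182 = 2.818%.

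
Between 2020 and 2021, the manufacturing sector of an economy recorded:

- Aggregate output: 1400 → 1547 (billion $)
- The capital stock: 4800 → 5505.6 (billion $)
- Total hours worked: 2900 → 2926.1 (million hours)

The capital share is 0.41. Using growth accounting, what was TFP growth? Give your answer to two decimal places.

Aggregate output growth = (1547 − 1400) / 1400 = 10.5%.
The capital stock growth = (5505.6 − 4800) / 4800 = 14.7%.
Total hours worked growth = (2926.1 − 2900) / 2900 = 0.9%.
Labor's share = 1 − 0.41 = 0.59.
The capital stock: 0.41 × 14.7 = 6.027 pp.
Total hours worked: 0.59 × 0.9 = 0.531 pp.
TFP growth = 10.5 − 6.558 = 3.942%.

3.94%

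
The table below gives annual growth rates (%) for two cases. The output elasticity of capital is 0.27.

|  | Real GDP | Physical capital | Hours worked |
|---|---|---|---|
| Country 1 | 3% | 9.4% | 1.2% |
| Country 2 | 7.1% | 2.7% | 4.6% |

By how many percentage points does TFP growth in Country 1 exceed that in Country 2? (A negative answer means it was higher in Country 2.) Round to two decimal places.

-3.43 percentage points

Labor's share = 1 − 0.27 = 0.73.
Country 1: TFP = 3 − 2.538 − 0.876 = -0.414%.
Country 2: TFP = 7.1 − 0.729 − 3.358 = 3.013%.
Difference = -0.414 − (3.013) = -3.427 pp.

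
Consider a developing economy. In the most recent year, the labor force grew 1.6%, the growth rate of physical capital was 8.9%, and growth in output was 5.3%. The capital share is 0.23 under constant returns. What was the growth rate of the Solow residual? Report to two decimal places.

Labor's share = 1 − 0.23 = 0.77.
Physical capital: 0.23 × 8.9 = 2.047 pp.
The labor force: 0.77 × 1.6 = 1.232 pp.
TFP growth = 5.3 − 3.279 = 2.021%.

The Solow residual grew 2.02%.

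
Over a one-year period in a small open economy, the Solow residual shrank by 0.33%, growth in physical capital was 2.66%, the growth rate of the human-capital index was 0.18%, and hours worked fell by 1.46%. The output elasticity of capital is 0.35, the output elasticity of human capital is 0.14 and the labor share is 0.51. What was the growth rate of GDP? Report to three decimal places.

-0.118%

Labor's share = 1 − 0.35 − 0.14 = 0.51.
Physical capital: 0.35 × 2.66 = 0.931 pp.
The human-capital index: 0.14 × 0.18 = 0.0252 pp.
Hours worked: 0.51 × (-1.46) = -0.7446 pp.
Output growth = -0.33 + 0.2116 = -0.1184%.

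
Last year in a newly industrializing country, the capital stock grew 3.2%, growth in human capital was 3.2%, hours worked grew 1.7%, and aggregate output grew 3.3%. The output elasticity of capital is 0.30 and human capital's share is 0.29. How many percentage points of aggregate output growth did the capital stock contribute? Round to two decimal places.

Contribution = share × growth = 0.3 × 3.2 = 0.96 pp.

0.96 percentage points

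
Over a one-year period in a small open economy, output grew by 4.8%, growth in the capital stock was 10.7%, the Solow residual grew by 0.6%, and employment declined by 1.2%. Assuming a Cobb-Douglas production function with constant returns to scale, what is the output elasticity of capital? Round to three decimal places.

gY = gA + α·gK + (1−α)·gL, so gY − gA − gL = α(gK − gL).
4.8 − 0.6 + 1.2 = α × (10.7 − (-1.2)).
5.4 = 11.9 α, so α = 0.45378.

The output elasticity of capital is 0.454.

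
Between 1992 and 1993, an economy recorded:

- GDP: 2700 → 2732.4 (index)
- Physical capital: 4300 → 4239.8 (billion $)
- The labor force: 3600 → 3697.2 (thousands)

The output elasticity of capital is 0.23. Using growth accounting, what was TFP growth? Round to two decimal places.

-0.56%

GDP growth = (2732.4 − 2700) / 2700 = 1.2%.
Physical capital growth = (4239.8 − 4300) / 4300 = -1.4%.
The labor force growth = (3697.2 − 3600) / 3600 = 2.7%.
Labor's share = 1 − 0.23 = 0.77.
Physical capital: 0.23 × (-1.4) = -0.322 pp.
The labor force: 0.77 × 2.7 = 2.079 pp.
TFP growth = 1.2 − 1.757 = -0.557%.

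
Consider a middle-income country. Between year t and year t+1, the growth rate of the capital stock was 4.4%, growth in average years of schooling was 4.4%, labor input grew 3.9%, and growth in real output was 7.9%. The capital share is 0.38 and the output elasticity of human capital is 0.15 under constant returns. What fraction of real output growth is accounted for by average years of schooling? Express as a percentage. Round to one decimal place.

Average years of schooling contributed 0.15 × 4.4 = 0.66 pp.
Share of growth = 0.66 / 7.9 × 100 = 8.354%.

Average years of schooling accounted for 8.4% of growth.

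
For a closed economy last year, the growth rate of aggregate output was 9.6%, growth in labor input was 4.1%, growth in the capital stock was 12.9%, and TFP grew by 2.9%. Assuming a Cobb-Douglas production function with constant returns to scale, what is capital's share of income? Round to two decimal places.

gY = gA + α·gK + (1−α)·gL, so gY − gA − gL = α(gK − gL).
9.6 − 2.9 − 4.1 = α × (12.9 − 4.1).
2.6 = 8.8 α, so α = 0.2955.

0.30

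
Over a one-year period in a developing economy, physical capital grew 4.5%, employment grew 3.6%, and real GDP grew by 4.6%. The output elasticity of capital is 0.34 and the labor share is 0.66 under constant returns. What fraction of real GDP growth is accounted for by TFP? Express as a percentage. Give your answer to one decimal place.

Labor's share = 1 − 0.34 = 0.66.
Physical capital: 0.34 × 4.5 = 1.53 pp.
Employment: 0.66 × 3.6 = 2.376 pp.
TFP growth = 4.6 − 3.906 = 0.694%.
TFP share of growth = 0.694 / 4.6 × 100 = 15.087%.

TFP accounted for 15.1% of growth.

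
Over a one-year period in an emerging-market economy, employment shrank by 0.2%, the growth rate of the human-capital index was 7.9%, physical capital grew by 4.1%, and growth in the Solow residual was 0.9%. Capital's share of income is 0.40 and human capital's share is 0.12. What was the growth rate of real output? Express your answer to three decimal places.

Labor's share = 1 − 0.4 − 0.12 = 0.48.
Physical capital: 0.4 × 4.1 = 1.64 pp.
The human-capital index: 0.12 × 7.9 = 0.948 pp.
Employment: 0.48 × (-0.2) = -0.096 pp.
Output growth = 0.9 + 2.492 = 3.392%.

3.392%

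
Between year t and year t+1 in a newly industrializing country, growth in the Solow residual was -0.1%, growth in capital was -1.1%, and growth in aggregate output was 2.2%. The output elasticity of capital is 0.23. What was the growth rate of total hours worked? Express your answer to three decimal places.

3.316%

Labor's share = 1 − 0.23 = 0.77.
gY = gA + 0.23×(-1.1) + 0.77×g.
0.77×g = 2.2 + 0.1 + 0.253 = 2.553.
g = 2.553 / 0.77 = 3.31558%.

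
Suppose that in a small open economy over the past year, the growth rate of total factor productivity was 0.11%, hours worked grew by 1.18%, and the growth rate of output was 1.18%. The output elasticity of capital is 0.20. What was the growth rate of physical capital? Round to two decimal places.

Labor's share = 1 − 0.2 = 0.8.
gY = gA + 0.8×1.18 + 0.2×g.
0.2×g = 1.18 − 0.11 − 0.944 = 0.126.
g = 0.126 / 0.2 = 0.63%.

0.63%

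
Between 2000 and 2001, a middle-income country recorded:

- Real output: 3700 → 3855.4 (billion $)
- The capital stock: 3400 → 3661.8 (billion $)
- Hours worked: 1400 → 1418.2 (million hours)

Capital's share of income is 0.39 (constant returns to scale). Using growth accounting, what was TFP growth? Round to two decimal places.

0.40%

Real output growth = (3855.4 − 3700) / 3700 = 4.2%.
The capital stock growth = (3661.8 − 3400) / 3400 = 7.7%.
Hours worked growth = (1418.2 − 1400) / 1400 = 1.3%.
Labor's share = 1 − 0.39 = 0.61.
The capital stock: 0.39 × 7.7 = 3.003 pp.
Hours worked: 0.61 × 1.3 = 0.793 pp.
TFP growth = 4.2 − 3.796 = 0.404%.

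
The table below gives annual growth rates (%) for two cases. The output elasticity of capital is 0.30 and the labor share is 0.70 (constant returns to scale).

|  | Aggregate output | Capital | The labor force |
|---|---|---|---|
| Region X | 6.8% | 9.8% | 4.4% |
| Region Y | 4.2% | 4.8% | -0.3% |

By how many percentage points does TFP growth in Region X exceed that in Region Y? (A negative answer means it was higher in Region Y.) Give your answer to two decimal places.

-2.19 percentage points

Labor's share = 1 − 0.3 = 0.7.
Region X: TFP = 6.8 − 2.94 − 3.08 = 0.78%.
Region Y: TFP = 4.2 − 1.44 + 0.21 = 2.97%.
Difference = 0.78 − (2.97) = -2.19 pp.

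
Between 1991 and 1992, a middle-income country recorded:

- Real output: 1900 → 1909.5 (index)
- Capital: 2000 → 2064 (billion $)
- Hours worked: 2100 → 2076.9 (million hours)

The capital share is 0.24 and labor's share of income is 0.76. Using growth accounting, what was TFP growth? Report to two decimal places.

Real output growth = (1909.5 − 1900) / 1900 = 0.5%.
Capital growth = (2064 − 2000) / 2000 = 3.2%.
Hours worked growth = (2076.9 − 2100) / 2100 = -1.1%.
Labor's share = 1 − 0.24 = 0.76.
Capital: 0.24 × 3.2 = 0.768 pp.
Hours worked: 0.76 × (-1.1) = -0.836 pp.
TFP growth = 0.5 + 0.068 = 0.568%.

0.57%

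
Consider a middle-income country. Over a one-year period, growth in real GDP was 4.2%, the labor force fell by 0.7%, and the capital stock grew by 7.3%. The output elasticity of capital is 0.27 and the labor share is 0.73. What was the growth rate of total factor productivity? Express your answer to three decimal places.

2.740%

Labor's share = 1 − 0.27 = 0.73.
The capital stock: 0.27 × 7.3 = 1.971 pp.
The labor force: 0.73 × (-0.7) = -0.511 pp.
TFP growth = 4.2 − 1.46 = 2.74%.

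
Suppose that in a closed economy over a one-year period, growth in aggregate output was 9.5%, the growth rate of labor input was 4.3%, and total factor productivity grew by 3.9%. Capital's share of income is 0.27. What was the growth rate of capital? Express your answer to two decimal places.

Labor's share = 1 − 0.27 = 0.73.
gY = gA + 0.73×4.3 + 0.27×g.
0.27×g = 9.5 − 3.9 − 3.139 = 2.461.
g = 2.461 / 0.27 = 9.1148%.

Capital growth was 9.11%.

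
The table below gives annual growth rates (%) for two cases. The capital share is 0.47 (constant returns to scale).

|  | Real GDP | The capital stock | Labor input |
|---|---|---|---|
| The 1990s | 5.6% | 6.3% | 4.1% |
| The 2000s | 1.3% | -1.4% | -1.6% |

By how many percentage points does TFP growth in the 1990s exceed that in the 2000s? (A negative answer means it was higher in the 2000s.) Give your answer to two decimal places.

Labor's share = 1 − 0.47 = 0.53.
The 1990s: TFP = 5.6 − 2.961 − 2.173 = 0.466%.
The 2000s: TFP = 1.3 + 0.658 + 0.848 = 2.806%.
Difference = 0.466 − (2.806) = -2.34 pp.

-2.34 percentage points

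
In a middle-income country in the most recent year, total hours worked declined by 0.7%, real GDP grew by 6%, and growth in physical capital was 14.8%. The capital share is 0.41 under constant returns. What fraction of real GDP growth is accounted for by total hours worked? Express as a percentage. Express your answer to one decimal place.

Total hours worked accounted for -6.9% of growth.

Labor's share = 1 − 0.41 = 0.59.
Total hours worked contributed 0.59 × (-0.7) = -0.413 pp.
Share of growth = -0.413 / 6 × 100 = -6.883%.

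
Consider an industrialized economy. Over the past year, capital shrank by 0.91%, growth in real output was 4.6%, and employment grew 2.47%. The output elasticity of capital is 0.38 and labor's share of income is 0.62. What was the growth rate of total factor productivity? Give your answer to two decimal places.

3.41%

Labor's share = 1 − 0.38 = 0.62.
Capital: 0.38 × (-0.91) = -0.3458 pp.
Employment: 0.62 × 2.47 = 1.5314 pp.
TFP growth = 4.6 − 1.1856 = 3.4144%.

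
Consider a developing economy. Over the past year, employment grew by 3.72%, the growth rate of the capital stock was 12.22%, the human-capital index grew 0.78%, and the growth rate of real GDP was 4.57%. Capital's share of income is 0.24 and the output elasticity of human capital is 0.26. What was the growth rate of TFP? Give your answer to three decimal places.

Labor's share = 1 − 0.24 − 0.26 = 0.5.
The capital stock: 0.24 × 12.22 = 2.9328 pp.
The human-capital index: 0.26 × 0.78 = 0.2028 pp.
Employment: 0.5 × 3.72 = 1.86 pp.
TFP growth = 4.57 − 4.9956 = -0.4256%.

-0.426%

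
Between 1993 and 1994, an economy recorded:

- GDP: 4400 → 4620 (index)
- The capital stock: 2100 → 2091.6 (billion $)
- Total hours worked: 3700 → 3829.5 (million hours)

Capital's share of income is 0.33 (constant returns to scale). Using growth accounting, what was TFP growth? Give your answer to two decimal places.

GDP growth = (4620 − 4400) / 4400 = 5%.
The capital stock growth = (2091.6 − 2100) / 2100 = -0.4%.
Total hours worked growth = (3829.5 − 3700) / 3700 = 3.5%.
Labor's share = 1 − 0.33 = 0.67.
The capital stock: 0.33 × (-0.4) = -0.132 pp.
Total hours worked: 0.67 × 3.5 = 2.345 pp.
TFP growth = 5 − 2.213 = 2.787%.

2.79%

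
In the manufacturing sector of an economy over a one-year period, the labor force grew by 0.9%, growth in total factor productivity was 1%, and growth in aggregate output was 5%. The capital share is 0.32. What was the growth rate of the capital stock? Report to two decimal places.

10.59%

Labor's share = 1 − 0.32 = 0.68.
gY = gA + 0.68×0.9 + 0.32×g.
0.32×g = 5 − 1 − 0.612 = 3.388.
g = 3.388 / 0.32 = 10.5875%.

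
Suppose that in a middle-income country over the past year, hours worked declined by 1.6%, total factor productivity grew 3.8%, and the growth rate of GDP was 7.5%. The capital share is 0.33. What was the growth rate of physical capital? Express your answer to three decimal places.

Physical capital growth was 14.461%.

Labor's share = 1 − 0.33 = 0.67.
gY = gA + 0.67×(-1.6) + 0.33×g.
0.33×g = 7.5 − 3.8 + 1.072 = 4.772.
g = 4.772 / 0.33 = 14.46061%.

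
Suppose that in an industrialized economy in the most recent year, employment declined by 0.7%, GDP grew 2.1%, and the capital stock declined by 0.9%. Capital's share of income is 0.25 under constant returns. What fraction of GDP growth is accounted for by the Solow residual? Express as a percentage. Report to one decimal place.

The Solow residual accounted for 135.7% of growth.

Labor's share = 1 − 0.25 = 0.75.
The capital stock: 0.25 × (-0.9) = -0.225 pp.
Employment: 0.75 × (-0.7) = -0.525 pp.
TFP growth = 2.1 + 0.75 = 2.85%.
TFP share of growth = 2.85 / 2.1 × 100 = 135.714%.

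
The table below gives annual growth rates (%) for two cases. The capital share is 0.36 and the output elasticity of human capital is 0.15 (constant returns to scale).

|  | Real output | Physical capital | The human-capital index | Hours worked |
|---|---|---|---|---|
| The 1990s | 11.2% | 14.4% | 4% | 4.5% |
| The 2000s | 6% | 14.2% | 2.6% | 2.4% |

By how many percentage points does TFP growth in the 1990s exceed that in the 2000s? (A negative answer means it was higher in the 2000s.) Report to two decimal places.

3.89 percentage points

Labor's share = 1 − 0.36 − 0.15 = 0.49.
The 1990s: TFP = 11.2 − 5.184 − 0.6 − 2.205 = 3.211%.
The 2000s: TFP = 6 − 5.112 − 0.39 − 1.176 = -0.678%.
Difference = 3.211 − (-0.678) = 3.889 pp.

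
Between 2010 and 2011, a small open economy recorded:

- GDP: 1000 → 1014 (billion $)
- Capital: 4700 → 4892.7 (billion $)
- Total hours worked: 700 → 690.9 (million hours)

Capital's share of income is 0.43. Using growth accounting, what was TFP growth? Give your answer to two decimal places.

0.38%

GDP growth = (1014 − 1000) / 1000 = 1.4%.
Capital growth = (4892.7 − 4700) / 4700 = 4.1%.
Total hours worked growth = (690.9 − 700) / 700 = -1.3%.
Labor's share = 1 − 0.43 = 0.57.
Capital: 0.43 × 4.1 = 1.763 pp.
Total hours worked: 0.57 × (-1.3) = -0.741 pp.
TFP growth = 1.4 − 1.022 = 0.378%.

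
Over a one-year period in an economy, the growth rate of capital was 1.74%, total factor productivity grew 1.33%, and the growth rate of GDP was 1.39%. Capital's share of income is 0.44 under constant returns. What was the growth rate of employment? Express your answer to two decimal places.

-1.26%

Labor's share = 1 − 0.44 = 0.56.
gY = gA + 0.44×1.74 + 0.56×g.
0.56×g = 1.39 − 1.33 − 0.7656 = -0.7056.
g = -0.7056 / 0.56 = -1.26%.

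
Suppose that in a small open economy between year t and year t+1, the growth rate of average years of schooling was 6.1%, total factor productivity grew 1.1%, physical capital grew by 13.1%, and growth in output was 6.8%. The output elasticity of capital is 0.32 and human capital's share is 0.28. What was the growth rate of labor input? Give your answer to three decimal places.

-0.500%

Labor's share = 1 − 0.32 − 0.28 = 0.4.
gY = gA + 0.32×13.1 + 0.28×6.1 + 0.4×g.
0.4×g = 6.8 − 1.1 − 5.9 = -0.2.
g = -0.2 / 0.4 = -0.5%.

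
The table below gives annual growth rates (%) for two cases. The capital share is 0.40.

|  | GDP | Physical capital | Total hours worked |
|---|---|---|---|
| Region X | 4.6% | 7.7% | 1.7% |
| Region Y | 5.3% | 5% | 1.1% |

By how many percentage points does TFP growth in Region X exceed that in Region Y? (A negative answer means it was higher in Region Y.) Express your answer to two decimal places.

Labor's share = 1 − 0.4 = 0.6.
Region X: TFP = 4.6 − 3.08 − 1.02 = 0.5%.
Region Y: TFP = 5.3 − 2 − 0.66 = 2.64%.
Difference = 0.5 − (2.64) = -2.14 pp.

-2.14 percentage points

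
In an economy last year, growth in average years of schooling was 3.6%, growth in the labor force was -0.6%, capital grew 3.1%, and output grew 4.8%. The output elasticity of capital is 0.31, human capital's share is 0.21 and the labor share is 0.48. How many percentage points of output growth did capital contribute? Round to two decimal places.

Contribution = share × growth = 0.31 × 3.1 = 0.961 pp.

0.96 percentage points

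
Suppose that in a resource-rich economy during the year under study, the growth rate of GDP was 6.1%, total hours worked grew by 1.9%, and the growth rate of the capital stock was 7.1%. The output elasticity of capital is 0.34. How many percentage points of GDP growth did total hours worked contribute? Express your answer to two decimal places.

1.25 pp

Labor's share = 1 − 0.34 = 0.66.
Contribution = share × growth = 0.66 × 1.9 = 1.254 pp.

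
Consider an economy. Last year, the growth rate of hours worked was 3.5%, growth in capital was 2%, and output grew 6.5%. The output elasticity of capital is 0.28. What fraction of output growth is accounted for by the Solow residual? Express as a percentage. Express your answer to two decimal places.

Labor's share = 1 − 0.28 = 0.72.
Capital: 0.28 × 2 = 0.56 pp.
Hours worked: 0.72 × 3.5 = 2.52 pp.
TFP growth = 6.5 − 3.08 = 3.42%.
TFP share of growth = 3.42 / 6.5 × 100 = 52.6154%.

The Solow residual accounted for 52.62% of growth.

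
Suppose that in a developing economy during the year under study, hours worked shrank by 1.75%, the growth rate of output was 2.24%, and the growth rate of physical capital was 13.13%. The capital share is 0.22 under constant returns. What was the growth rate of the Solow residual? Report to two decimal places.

Labor's share = 1 − 0.22 = 0.78.
Physical capital: 0.22 × 13.13 = 2.8886 pp.
Hours worked: 0.78 × (-1.75) = -1.365 pp.
TFP growth = 2.24 − 1.5236 = 0.7164%.

The Solow residual growth was 0.72%.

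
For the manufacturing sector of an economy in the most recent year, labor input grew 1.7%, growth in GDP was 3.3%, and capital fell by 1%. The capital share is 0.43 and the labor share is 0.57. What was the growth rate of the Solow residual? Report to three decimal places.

Labor's share = 1 − 0.43 = 0.57.
Capital: 0.43 × (-1) = -0.43 pp.
Labor input: 0.57 × 1.7 = 0.969 pp.
TFP growth = 3.3 − 0.539 = 2.761%.

2.761%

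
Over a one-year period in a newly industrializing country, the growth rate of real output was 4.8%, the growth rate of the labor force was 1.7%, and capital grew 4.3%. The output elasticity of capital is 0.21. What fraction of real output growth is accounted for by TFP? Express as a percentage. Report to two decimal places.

Labor's share = 1 − 0.21 = 0.79.
Capital: 0.21 × 4.3 = 0.903 pp.
The labor force: 0.79 × 1.7 = 1.343 pp.
TFP growth = 4.8 − 2.246 = 2.554%.
TFP share of growth = 2.554 / 4.8 × 100 = 53.2083%.

53.21%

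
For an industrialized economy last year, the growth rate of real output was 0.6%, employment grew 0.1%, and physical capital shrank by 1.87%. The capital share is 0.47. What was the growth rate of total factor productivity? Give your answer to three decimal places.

1.426%

Labor's share = 1 − 0.47 = 0.53.
Physical capital: 0.47 × (-1.87) = -0.8789 pp.
Employment: 0.53 × 0.1 = 0.053 pp.
TFP growth = 0.6 + 0.8259 = 1.4259%.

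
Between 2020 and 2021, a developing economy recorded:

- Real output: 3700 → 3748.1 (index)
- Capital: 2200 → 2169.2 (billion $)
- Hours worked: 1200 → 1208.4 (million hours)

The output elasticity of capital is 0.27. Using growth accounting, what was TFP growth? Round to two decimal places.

Real output growth = (3748.1 − 3700) / 3700 = 1.3%.
Capital growth = (2169.2 − 2200) / 2200 = -1.4%.
Hours worked growth = (1208.4 − 1200) / 1200 = 0.7%.
Labor's share = 1 − 0.27 = 0.73.
Capital: 0.27 × (-1.4) = -0.378 pp.
Hours worked: 0.73 × 0.7 = 0.511 pp.
TFP growth = 1.3 − 0.133 = 1.167%.

TFP grew 1.17%.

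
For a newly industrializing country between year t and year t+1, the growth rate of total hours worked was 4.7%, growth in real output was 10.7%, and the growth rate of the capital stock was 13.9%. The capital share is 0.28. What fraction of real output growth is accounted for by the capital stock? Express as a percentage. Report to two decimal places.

36.37%

The capital stock contributed 0.28 × 13.9 = 3.892 pp.
Share of growth = 3.892 / 10.7 × 100 = 36.3738%.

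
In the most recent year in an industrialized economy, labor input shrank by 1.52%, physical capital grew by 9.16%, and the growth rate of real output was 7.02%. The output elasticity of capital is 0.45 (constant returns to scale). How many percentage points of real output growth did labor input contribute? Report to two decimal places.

-0.84

Labor's share = 1 − 0.45 = 0.55.
Contribution = share × growth = 0.55 × (-1.52) = -0.836 pp.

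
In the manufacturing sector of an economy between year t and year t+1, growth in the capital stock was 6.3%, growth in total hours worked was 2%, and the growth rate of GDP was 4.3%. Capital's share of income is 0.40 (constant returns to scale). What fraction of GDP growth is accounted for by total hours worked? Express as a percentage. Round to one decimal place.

Labor's share = 1 − 0.4 = 0.6.
Total hours worked contributed 0.6 × 2 = 1.2 pp.
Share of growth = 1.2 / 4.3 × 100 = 27.907%.

27.9%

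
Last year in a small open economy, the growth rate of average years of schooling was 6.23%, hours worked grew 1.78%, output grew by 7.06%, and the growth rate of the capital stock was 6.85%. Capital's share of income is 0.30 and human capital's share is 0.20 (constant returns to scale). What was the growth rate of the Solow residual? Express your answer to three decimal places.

The Solow residual growth was 2.869%.

Labor's share = 1 − 0.3 − 0.2 = 0.5.
The capital stock: 0.3 × 6.85 = 2.055 pp.
Average years of schooling: 0.2 × 6.23 = 1.246 pp.
Hours worked: 0.5 × 1.78 = 0.89 pp.
TFP growth = 7.06 − 4.191 = 2.869%.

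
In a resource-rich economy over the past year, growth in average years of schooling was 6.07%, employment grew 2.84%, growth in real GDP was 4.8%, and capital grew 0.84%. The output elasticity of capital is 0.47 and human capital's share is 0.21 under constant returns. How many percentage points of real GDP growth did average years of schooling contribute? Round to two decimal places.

Contribution = share × growth = 0.21 × 6.07 = 1.2747 pp.

1.27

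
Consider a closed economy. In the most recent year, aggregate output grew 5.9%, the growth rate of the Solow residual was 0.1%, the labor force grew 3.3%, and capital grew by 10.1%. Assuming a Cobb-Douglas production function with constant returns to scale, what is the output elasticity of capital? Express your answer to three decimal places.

α = 0.368

gY = gA + α·gK + (1−α)·gL, so gY − gA − gL = α(gK − gL).
5.9 − 0.1 − 3.3 = α × (10.1 − 3.3).
2.5 = 6.8 α, so α = 0.36765.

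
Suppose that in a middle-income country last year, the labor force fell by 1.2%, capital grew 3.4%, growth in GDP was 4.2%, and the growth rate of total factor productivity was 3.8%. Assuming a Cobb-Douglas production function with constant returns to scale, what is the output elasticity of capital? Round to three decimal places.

gY = gA + α·gK + (1−α)·gL, so gY − gA − gL = α(gK − gL).
4.2 − 3.8 + 1.2 = α × (3.4 − (-1.2)).
1.6 = 4.6 α, so α = 0.34783.

The output elasticity of capital is 0.348.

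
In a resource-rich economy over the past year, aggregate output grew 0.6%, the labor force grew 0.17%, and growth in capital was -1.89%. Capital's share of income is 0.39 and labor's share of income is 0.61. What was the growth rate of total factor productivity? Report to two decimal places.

Labor's share = 1 − 0.39 = 0.61.
Capital: 0.39 × (-1.89) = -0.7371 pp.
The labor force: 0.61 × 0.17 = 0.1037 pp.
TFP growth = 0.6 + 0.6334 = 1.2334%.

1.23%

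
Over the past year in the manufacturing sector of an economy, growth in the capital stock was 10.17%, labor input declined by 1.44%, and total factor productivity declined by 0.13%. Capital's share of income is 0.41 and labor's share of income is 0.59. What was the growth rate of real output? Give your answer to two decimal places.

Labor's share = 1 − 0.41 = 0.59.
The capital stock: 0.41 × 10.17 = 4.1697 pp.
Labor input: 0.59 × (-1.44) = -0.8496 pp.
Output growth = -0.13 + 3.3201 = 3.1901%.

3.19%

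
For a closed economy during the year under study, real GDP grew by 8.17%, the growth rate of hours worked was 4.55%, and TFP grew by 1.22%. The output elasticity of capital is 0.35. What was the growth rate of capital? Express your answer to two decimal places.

Labor's share = 1 − 0.35 = 0.65.
gY = gA + 0.65×4.55 + 0.35×g.
0.35×g = 8.17 − 1.22 − 2.9575 = 3.9925.
g = 3.9925 / 0.35 = 11.4071%.

11.41%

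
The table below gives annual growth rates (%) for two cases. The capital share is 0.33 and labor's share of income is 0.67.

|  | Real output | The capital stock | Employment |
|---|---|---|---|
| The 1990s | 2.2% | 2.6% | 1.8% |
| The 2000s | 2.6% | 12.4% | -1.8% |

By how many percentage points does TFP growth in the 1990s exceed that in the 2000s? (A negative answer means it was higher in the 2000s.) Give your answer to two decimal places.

0.42 percentage points

Labor's share = 1 − 0.33 = 0.67.
The 1990s: TFP = 2.2 − 0.858 − 1.206 = 0.136%.
The 2000s: TFP = 2.6 − 4.092 + 1.206 = -0.286%.
Difference = 0.136 − (-0.286) = 0.422 pp.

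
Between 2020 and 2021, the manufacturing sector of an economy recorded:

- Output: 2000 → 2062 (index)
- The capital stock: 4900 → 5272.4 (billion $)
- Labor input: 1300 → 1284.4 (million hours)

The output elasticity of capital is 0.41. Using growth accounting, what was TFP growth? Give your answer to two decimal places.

Output growth = (2062 − 2000) / 2000 = 3.1%.
The capital stock growth = (5272.4 − 4900) / 4900 = 7.6%.
Labor input growth = (1284.4 − 1300) / 1300 = -1.2%.
Labor's share = 1 − 0.41 = 0.59.
The capital stock: 0.41 × 7.6 = 3.116 pp.
Labor input: 0.59 × (-1.2) = -0.708 pp.
TFP growth = 3.1 − 2.408 = 0.692%.

0.69%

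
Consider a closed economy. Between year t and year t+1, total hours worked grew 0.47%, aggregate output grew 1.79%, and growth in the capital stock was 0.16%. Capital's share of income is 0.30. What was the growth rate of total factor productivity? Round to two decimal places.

Labor's share = 1 − 0.3 = 0.7.
The capital stock: 0.3 × 0.16 = 0.048 pp.
Total hours worked: 0.7 × 0.47 = 0.329 pp.
TFP growth = 1.79 − 0.377 = 1.413%.

Total factor productivity growth was 1.41%.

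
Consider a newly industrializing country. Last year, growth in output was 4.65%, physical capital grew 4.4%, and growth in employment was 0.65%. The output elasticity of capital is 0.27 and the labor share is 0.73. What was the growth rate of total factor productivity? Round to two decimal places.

Total factor productivity grew 2.99%.

Labor's share = 1 − 0.27 = 0.73.
Physical capital: 0.27 × 4.4 = 1.188 pp.
Employment: 0.73 × 0.65 = 0.4745 pp.
TFP growth = 4.65 − 1.6625 = 2.9875%.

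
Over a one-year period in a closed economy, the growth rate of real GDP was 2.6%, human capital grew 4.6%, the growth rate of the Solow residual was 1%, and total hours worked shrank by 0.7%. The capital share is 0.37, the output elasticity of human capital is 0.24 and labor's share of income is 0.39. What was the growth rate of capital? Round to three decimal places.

Capital grew 2.078%.

Labor's share = 1 − 0.37 − 0.24 = 0.39.
gY = gA + 0.24×4.6 + 0.39×(-0.7) + 0.37×g.
0.37×g = 2.6 − 1 − 0.831 = 0.769.
g = 0.769 / 0.37 = 2.07838%.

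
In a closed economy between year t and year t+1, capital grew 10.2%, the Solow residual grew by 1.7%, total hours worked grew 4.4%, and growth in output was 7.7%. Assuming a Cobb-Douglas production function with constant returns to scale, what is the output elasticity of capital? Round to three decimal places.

gY = gA + α·gK + (1−α)·gL, so gY − gA − gL = α(gK − gL).
7.7 − 1.7 − 4.4 = α × (10.2 − 4.4).
1.6 = 5.8 α, so α = 0.27586.

The output elasticity of capital is 0.276.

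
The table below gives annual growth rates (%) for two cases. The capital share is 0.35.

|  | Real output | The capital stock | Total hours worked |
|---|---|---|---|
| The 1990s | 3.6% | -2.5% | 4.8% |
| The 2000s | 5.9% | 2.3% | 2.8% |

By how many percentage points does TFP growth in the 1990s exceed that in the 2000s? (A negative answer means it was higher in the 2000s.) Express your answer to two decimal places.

Labor's share = 1 − 0.35 = 0.65.
The 1990s: TFP = 3.6 + 0.875 − 3.12 = 1.355%.
The 2000s: TFP = 5.9 − 0.805 − 1.82 = 3.275%.
Difference = 1.355 − (3.275) = -1.92 pp.

-1.92 percentage points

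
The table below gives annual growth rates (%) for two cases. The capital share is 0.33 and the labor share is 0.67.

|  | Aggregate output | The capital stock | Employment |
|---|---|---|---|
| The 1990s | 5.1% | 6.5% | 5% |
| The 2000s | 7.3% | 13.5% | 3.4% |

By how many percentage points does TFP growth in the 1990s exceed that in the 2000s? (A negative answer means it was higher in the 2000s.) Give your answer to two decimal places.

-0.96 percentage points

Labor's share = 1 − 0.33 = 0.67.
The 1990s: TFP = 5.1 − 2.145 − 3.35 = -0.395%.
The 2000s: TFP = 7.3 − 4.455 − 2.278 = 0.567%.
Difference = -0.395 − (0.567) = -0.962 pp.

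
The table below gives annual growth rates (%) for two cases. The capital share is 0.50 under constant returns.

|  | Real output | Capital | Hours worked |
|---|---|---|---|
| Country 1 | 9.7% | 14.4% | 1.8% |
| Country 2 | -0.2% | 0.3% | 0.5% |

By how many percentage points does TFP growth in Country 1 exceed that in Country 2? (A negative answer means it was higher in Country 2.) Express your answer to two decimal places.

Labor's share = 1 − 0.5 = 0.5.
Country 1: TFP = 9.7 − 7.2 − 0.9 = 1.6%.
Country 2: TFP = -0.2 − 0.15 − 0.25 = -0.6%.
Difference = 1.6 − (-0.6) = 2.2 pp.

2.20 percentage points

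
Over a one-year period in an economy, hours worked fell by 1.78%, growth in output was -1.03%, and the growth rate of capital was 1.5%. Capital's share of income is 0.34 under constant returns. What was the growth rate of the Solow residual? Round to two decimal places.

Labor's share = 1 − 0.34 = 0.66.
Capital: 0.34 × 1.5 = 0.51 pp.
Hours worked: 0.66 × (-1.78) = -1.1748 pp.
TFP growth = -1.03 + 0.6648 = -0.3652%.

-0.37%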